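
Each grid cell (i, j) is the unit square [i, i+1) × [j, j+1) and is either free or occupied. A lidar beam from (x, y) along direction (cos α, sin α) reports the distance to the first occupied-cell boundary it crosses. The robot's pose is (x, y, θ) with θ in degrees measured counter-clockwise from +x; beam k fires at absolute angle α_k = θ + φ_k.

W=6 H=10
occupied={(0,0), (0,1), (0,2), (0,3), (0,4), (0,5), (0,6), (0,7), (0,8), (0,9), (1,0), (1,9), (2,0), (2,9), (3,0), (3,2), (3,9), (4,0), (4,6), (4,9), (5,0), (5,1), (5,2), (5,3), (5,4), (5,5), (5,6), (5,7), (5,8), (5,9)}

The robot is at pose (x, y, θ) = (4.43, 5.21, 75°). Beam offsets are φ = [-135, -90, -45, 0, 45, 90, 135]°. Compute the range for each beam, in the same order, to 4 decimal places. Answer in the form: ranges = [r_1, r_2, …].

ranges = [1.1400, 0.5901, 0.6582, 0.8179, 4.3763, 3.5510, 3.9606]

beam 1: φ=-135°, α=300°
  cosα=0.5000 sinα=-0.8660 | (4,5) | tMaxX 1.1400 tMaxY 0.2425 | tΔX 2.0000 tΔY 1.1547
    t=0.2425 [y] (4,4)
    t=1.1400 [x] (5,4) — stop
  → r_1 = 1.1400
beam 2: φ=-90°, α=345°
  cosα=0.9659 sinα=-0.2588 | (4,5) | tMaxX 0.5901 tMaxY 0.8114 | tΔX 1.0353 tΔY 3.8637
    t=0.5901 [x] (5,5) — stop
  → r_2 = 0.5901
beam 3: φ=-45°, α=30°
  cosα=0.8660 sinα=0.5000 | (4,5) | tMaxX 0.6582 tMaxY 1.5800 | tΔX 1.1547 tΔY 2.0000
    t=0.6582 [x] (5,5) — stop
  → r_3 = 0.6582
beam 4: φ=0°, α=75°
  cosα=0.2588 sinα=0.9659 | (4,5) | tMaxX 2.2023 tMaxY 0.8179 | tΔX 3.8637 tΔY 1.0353
    t=0.8179 [y] (4,6) — stop
  → r_4 = 0.8179
beam 5: φ=45°, α=120°
  cosα=-0.5000 sinα=0.8660 | (4,5) | tMaxX 0.8600 tMaxY 0.9122 | tΔX 2.0000 tΔY 1.1547
    t=0.8600 [x] (3,5)
    t=0.9122 [y] (3,6)
    t=2.0669 [y] (3,7)
    t=2.8600 [x] (2,7)
    t=3.2216 [y] (2,8)
    t=4.3763 [y] (2,9) — stop
  → r_5 = 4.3763
beam 6: φ=90°, α=165°
  cosα=-0.9659 sinα=0.2588 | (4,5) | tMaxX 0.4452 tMaxY 3.0523 | tΔX 1.0353 tΔY 3.8637
    t=0.4452 [x] (3,5)
    t=1.4804 [x] (2,5)
    t=2.5157 [x] (1,5)
    t=3.0523 [y] (1,6)
    t=3.5510 [x] (0,6) — stop
  → r_6 = 3.5510
beam 7: φ=135°, α=210°
  cosα=-0.8660 sinα=-0.5000 | (4,5) | tMaxX 0.4965 tMaxY 0.4200 | tΔX 1.1547 tΔY 2.0000
    t=0.4200 [y] (4,4)
    t=0.4965 [x] (3,4)
    t=1.6512 [x] (2,4)
    t=2.4200 [y] (2,3)
    t=2.8059 [x] (1,3)
    t=3.9606 [x] (0,3) — stop
  → r_7 = 3.9606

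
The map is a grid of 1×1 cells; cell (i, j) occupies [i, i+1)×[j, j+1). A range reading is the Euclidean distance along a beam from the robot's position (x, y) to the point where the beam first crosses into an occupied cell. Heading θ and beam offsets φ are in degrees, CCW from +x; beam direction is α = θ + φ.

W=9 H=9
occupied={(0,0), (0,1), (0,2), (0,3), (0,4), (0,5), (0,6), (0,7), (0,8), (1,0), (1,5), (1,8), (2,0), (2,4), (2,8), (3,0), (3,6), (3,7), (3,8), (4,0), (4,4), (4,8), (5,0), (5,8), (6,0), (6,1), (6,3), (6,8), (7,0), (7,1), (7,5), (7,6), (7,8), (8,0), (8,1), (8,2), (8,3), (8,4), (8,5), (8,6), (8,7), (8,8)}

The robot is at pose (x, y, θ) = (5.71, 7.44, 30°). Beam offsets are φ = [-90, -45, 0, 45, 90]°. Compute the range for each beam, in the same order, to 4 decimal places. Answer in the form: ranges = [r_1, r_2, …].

ranges = [2.5800, 1.7000, 1.1200, 0.5798, 0.6466]

beam 1: φ=-90°, α=300°
  cosα=0.5000 sinα=-0.8660 | (5,7) | tMaxX 0.5800 tMaxY 0.5081 | tΔX 2.0000 tΔY 1.1547
    t=0.5081 [y] (5,6)
    t=0.5800 [x] (6,6)
    t=1.6628 [y] (6,5)
    t=2.5800 [x] (7,5) — stop
  → r_1 = 2.5800
beam 2: φ=-45°, α=345°
  cosα=0.9659 sinα=-0.2588 | (5,7) | tMaxX 0.3002 tMaxY 1.7000 | tΔX 1.0353 tΔY 3.8637
    t=0.3002 [x] (6,7)
    t=1.3355 [x] (7,7)
    t=1.7000 [y] (7,6) — stop
  → r_2 = 1.7000
beam 3: φ=0°, α=30°
  cosα=0.8660 sinα=0.5000 | (5,7) | tMaxX 0.3349 tMaxY 1.1200 | tΔX 1.1547 tΔY 2.0000
    t=0.3349 [x] (6,7)
    t=1.1200 [y] (6,8) — stop
  → r_3 = 1.1200
beam 4: φ=45°, α=75°
  cosα=0.2588 sinα=0.9659 | (5,7) | tMaxX 1.1205 tMaxY 0.5798 | tΔX 3.8637 tΔY 1.0353
    t=0.5798 [y] (5,8) — stop
  → r_4 = 0.5798
beam 5: φ=90°, α=120°
  cosα=-0.5000 sinα=0.8660 | (5,7) | tMaxX 1.4200 tMaxY 0.6466 | tΔX 2.0000 tΔY 1.1547
    t=0.6466 [y] (5,8) — stop
  → r_5 = 0.6466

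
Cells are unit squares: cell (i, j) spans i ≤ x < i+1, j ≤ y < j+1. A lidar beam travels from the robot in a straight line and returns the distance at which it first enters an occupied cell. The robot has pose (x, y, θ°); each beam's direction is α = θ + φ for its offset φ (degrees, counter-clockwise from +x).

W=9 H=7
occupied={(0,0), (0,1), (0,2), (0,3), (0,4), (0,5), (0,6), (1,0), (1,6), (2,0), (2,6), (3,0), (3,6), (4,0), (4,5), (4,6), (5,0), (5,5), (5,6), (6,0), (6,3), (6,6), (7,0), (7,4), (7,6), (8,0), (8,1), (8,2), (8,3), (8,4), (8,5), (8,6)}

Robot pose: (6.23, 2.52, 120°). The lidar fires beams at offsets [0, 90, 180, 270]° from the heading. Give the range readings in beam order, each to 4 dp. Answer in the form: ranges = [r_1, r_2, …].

ranges = [2.8637, 3.0400, 1.7551, 2.0438]

beam 1: φ=0°, α=120°
  dir = (cos 120°, sin 120°) = (-0.5000, 0.8660); from cell (6,2)
  next x-line at t=0.4600, next y-line at t=0.5543; Δt_x=2.0000, Δt_y=1.1547
    x: enter (5,2) at t=0.4600
    y: enter (5,3) at t=0.5543
    y: enter (5,4) at t=1.7090
    x: enter (4,4) at t=2.4600
    y: enter (4,5) at t=2.8637 ← occupied
  → r_1 = 2.8637
beam 2: φ=90°, α=210°
  dir = (cos 210°, sin 210°) = (-0.8660, -0.5000); from cell (6,2)
  next x-line at t=0.2656, next y-line at t=1.0400; Δt_x=1.1547, Δt_y=2.0000
    x: enter (5,2) at t=0.2656
    y: enter (5,1) at t=1.0400
    x: enter (4,1) at t=1.4203
    x: enter (3,1) at t=2.5750
    y: enter (3,0) at t=3.0400 ← occupied
  → r_2 = 3.0400
beam 3: φ=180°, α=300°
  dir = (cos 300°, sin 300°) = (0.5000, -0.8660); from cell (6,2)
  next x-line at t=1.5400, next y-line at t=0.6004; Δt_x=2.0000, Δt_y=1.1547
    y: enter (6,1) at t=0.6004
    x: enter (7,1) at t=1.5400
    y: enter (7,0) at t=1.7551 ← occupied
  → r_3 = 1.7551
beam 4: φ=270°, α=30°
  dir = (cos 30°, sin 30°) = (0.8660, 0.5000); from cell (6,2)
  next x-line at t=0.8891, next y-line at t=0.9600; Δt_x=1.1547, Δt_y=2.0000
    x: enter (7,2) at t=0.8891
    y: enter (7,3) at t=0.9600
    x: enter (8,3) at t=2.0438 ← occupied
  → r_4 = 2.0438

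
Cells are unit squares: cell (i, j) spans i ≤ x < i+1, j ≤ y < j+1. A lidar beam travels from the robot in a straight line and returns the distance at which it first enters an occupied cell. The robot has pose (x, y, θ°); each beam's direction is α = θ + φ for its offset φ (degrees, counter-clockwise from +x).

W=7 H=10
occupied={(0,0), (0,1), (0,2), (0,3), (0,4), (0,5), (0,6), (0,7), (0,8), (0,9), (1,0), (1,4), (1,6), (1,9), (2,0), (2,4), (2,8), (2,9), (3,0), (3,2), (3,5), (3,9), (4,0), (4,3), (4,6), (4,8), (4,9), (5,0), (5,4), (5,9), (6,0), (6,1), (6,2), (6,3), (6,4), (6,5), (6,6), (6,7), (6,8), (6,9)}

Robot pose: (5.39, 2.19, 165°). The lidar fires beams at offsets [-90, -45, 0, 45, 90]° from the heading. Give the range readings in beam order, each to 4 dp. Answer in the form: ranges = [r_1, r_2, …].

beam 1: φ=-90°, α=75°
  cosα=0.2588 sinα=0.9659 | (5,2) | tMaxX 2.3569 tMaxY 0.8386 | tΔX 3.8637 tΔY 1.0353
    t=0.8386 [y] (5,3)
    t=1.8738 [y] (5,4) — stop
  → r_1 = 1.8738
beam 2: φ=-45°, α=120°
  cosα=-0.5000 sinα=0.8660 | (5,2) | tMaxX 0.7800 tMaxY 0.9353 | tΔX 2.0000 tΔY 1.1547
    t=0.7800 [x] (4,2)
    t=0.9353 [y] (4,3) — stop
  → r_2 = 0.9353
beam 3: φ=0°, α=165°
  cosα=-0.9659 sinα=0.2588 | (5,2) | tMaxX 0.4038 tMaxY 3.1296 | tΔX 1.0353 tΔY 3.8637
    t=0.4038 [x] (4,2)
    t=1.4390 [x] (3,2) — stop
  → r_3 = 1.4390
beam 4: φ=45°, α=210°
  cosα=-0.8660 sinα=-0.5000 | (5,2) | tMaxX 0.4503 tMaxY 0.3800 | tΔX 1.1547 tΔY 2.0000
    t=0.3800 [y] (5,1)
    t=0.4503 [x] (4,1)
    t=1.6050 [x] (3,1)
    t=2.3800 [y] (3,0) — stop
  → r_4 = 2.3800
beam 5: φ=90°, α=255°
  cosα=-0.2588 sinα=-0.9659 | (5,2) | tMaxX 1.5068 tMaxY 0.1967 | tΔX 3.8637 tΔY 1.0353
    t=0.1967 [y] (5,1)
    t=1.2320 [y] (5,0) — stop
  → r_5 = 1.2320

ranges = [1.8738, 0.9353, 1.4390, 2.3800, 1.2320]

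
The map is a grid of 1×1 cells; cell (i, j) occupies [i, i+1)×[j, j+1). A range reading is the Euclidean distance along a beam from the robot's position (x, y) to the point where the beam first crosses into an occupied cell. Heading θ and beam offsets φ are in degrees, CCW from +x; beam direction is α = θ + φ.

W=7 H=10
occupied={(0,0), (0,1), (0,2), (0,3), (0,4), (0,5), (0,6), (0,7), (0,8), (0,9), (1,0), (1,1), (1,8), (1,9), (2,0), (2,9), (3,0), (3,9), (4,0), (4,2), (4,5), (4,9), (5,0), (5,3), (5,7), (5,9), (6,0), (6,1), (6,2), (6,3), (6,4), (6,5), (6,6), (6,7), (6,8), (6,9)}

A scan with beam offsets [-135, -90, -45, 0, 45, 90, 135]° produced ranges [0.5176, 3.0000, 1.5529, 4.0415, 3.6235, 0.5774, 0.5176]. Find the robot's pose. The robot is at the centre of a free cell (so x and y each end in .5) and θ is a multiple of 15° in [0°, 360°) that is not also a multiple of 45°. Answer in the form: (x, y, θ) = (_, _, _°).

Candidates: 34 free-cell centres × 16 headings = 544 poses. Raycast each; keep the one whose scan matches to 4 dp.
  (2.5, 5.5, 255°): beam 1 = 2.8868 ≠ 0.5176 ✗
  (3.5, 4.5, 165°): beam 1 = 1.0000 ≠ 0.5176 ✗
  (2.5, 2.5, 240°): beam 1 = 5.6940 ≠ 0.5176 ✗
  …
  (4.5, 3.5, 150°): r_1=0.5176, r_2=3.0000, r_3=1.5529, r_4=4.0415, r_5=3.6235, r_6=0.5774, r_7=0.5176 — all match ✓
Only this pose fits every beam.

(x, y, θ) = (4.5, 3.5, 150°)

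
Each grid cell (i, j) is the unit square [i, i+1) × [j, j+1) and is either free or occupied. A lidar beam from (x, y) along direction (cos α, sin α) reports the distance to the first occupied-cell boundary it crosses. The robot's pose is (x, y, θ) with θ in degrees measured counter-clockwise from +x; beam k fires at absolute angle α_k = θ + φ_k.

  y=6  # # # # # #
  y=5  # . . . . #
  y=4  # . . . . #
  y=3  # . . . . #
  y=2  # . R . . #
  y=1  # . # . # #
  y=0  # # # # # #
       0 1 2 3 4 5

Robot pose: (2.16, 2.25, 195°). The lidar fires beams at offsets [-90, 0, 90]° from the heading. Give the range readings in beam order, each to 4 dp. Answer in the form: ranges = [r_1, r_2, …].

beam 1: φ=-90°, α=105°
  dir = (cos 105°, sin 105°) = (-0.2588, 0.9659); from cell (2,2)
  next x-line at t=0.6182, next y-line at t=0.7765; Δt_x=3.8637, Δt_y=1.0353
    x: enter (1,2) at t=0.6182
    y: enter (1,3) at t=0.7765
    y: enter (1,4) at t=1.8117
    y: enter (1,5) at t=2.8470
    y: enter (1,6) at t=3.8823 ← occupied
  → r_1 = 3.8823
beam 2: φ=0°, α=195°
  dir = (cos 195°, sin 195°) = (-0.9659, -0.2588); from cell (2,2)
  next x-line at t=0.1656, next y-line at t=0.9659; Δt_x=1.0353, Δt_y=3.8637
    x: enter (1,2) at t=0.1656
    y: enter (1,1) at t=0.9659
    x: enter (0,1) at t=1.2009 ← occupied
  → r_2 = 1.2009
beam 3: φ=90°, α=285°
  dir = (cos 285°, sin 285°) = (0.2588, -0.9659); from cell (2,2)
  next x-line at t=3.2455, next y-line at t=0.2588; Δt_x=3.8637, Δt_y=1.0353
    y: enter (2,1) at t=0.2588 ← occupied
  → r_3 = 0.2588

ranges = [3.8823, 1.2009, 0.2588]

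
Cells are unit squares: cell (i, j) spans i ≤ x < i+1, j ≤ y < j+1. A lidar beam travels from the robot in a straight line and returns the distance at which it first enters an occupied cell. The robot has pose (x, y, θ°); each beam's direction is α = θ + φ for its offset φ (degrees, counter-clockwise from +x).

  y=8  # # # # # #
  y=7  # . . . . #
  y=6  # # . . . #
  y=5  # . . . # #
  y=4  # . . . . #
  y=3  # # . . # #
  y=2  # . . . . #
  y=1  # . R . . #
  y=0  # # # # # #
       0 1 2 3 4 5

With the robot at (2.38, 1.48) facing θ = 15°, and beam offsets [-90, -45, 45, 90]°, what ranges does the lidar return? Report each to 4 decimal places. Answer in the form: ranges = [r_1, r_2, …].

beam 1: φ=-90°, α=285°
  d=(0.2588,-0.9659)  start (2,1)  tX=2.3955 tY=0.4969  stride 1/|dx|=3.8637 1/|dy|=1.0353
    cross y-line → (2,0), t=0.4969 (wall)
  → r_1 = 0.4969
beam 2: φ=-45°, α=330°
  d=(0.8660,-0.5000)  start (2,1)  tX=0.7159 tY=0.9600  stride 1/|dx|=1.1547 1/|dy|=2.0000
    cross x-line → (3,1), t=0.7159
    cross y-line → (3,0), t=0.9600 (wall)
  → r_2 = 0.9600
beam 3: φ=45°, α=60°
  d=(0.5000,0.8660)  start (2,1)  tX=1.2400 tY=0.6004  stride 1/|dx|=2.0000 1/|dy|=1.1547
    cross y-line → (2,2), t=0.6004
    cross x-line → (3,2), t=1.2400
    cross y-line → (3,3), t=1.7551
    cross y-line → (3,4), t=2.9098
    cross x-line → (4,4), t=3.2400
    cross y-line → (4,5), t=4.0645 (wall)
  → r_3 = 4.0645
beam 4: φ=90°, α=105°
  d=(-0.2588,0.9659)  start (2,1)  tX=1.4682 tY=0.5383  stride 1/|dx|=3.8637 1/|dy|=1.0353
    cross y-line → (2,2), t=0.5383
    cross x-line → (1,2), t=1.4682
    cross y-line → (1,3), t=1.5736 (wall)
  → r_4 = 1.5736

ranges = [0.4969, 0.9600, 4.0645, 1.5736]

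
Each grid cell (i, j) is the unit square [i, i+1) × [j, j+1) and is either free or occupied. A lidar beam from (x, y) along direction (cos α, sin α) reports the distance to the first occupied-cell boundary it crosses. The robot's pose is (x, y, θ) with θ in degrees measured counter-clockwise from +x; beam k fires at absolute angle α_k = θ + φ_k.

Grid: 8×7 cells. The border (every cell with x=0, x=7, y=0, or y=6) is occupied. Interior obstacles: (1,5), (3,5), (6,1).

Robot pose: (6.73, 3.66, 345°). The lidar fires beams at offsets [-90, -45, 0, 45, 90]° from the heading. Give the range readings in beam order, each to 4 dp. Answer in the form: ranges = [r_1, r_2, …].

beam 1: φ=-90°, α=255°
  dir = (cos 255°, sin 255°) = (-0.2588, -0.9659); from cell (6,3)
  next x-line at t=2.8205, next y-line at t=0.6833; Δt_x=3.8637, Δt_y=1.0353
    y: enter (6,2) at t=0.6833
    y: enter (6,1) at t=1.7186 ← occupied
  → r_1 = 1.7186
beam 2: φ=-45°, α=300°
  dir = (cos 300°, sin 300°) = (0.5000, -0.8660); from cell (6,3)
  next x-line at t=0.5400, next y-line at t=0.7621; Δt_x=2.0000, Δt_y=1.1547
    x: enter (7,3) at t=0.5400 ← occupied
  → r_2 = 0.5400
beam 3: φ=0°, α=345°
  dir = (cos 345°, sin 345°) = (0.9659, -0.2588); from cell (6,3)
  next x-line at t=0.2795, next y-line at t=2.5500; Δt_x=1.0353, Δt_y=3.8637
    x: enter (7,3) at t=0.2795 ← occupied
  → r_3 = 0.2795
beam 4: φ=45°, α=30°
  dir = (cos 30°, sin 30°) = (0.8660, 0.5000); from cell (6,3)
  next x-line at t=0.3118, next y-line at t=0.6800; Δt_x=1.1547, Δt_y=2.0000
    x: enter (7,3) at t=0.3118 ← occupied
  → r_4 = 0.3118
beam 5: φ=90°, α=75°
  dir = (cos 75°, sin 75°) = (0.2588, 0.9659); from cell (6,3)
  next x-line at t=1.0432, next y-line at t=0.3520; Δt_x=3.8637, Δt_y=1.0353
    y: enter (6,4) at t=0.3520
    x: enter (7,4) at t=1.0432 ← occupied
  → r_5 = 1.0432

ranges = [1.7186, 0.5400, 0.2795, 0.3118, 1.0432]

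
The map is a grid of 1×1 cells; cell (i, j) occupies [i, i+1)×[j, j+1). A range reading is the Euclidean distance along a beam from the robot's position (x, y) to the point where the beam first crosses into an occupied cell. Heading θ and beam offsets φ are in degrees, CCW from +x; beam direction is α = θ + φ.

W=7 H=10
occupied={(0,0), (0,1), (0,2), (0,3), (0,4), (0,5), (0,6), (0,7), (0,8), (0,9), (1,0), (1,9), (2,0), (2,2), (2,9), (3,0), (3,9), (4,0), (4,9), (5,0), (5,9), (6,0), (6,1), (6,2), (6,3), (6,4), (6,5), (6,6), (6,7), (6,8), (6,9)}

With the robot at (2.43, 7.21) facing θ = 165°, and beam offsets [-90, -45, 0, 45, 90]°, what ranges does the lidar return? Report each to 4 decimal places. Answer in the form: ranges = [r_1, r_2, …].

ranges = [1.8531, 2.0669, 1.4804, 1.6512, 5.5251]

beam 1: φ=-90°, α=75°
  d=(0.2588,0.9659)  start (2,7)  tX=2.2023 tY=0.8179  stride 1/|dx|=3.8637 1/|dy|=1.0353
    cross y-line → (2,8), t=0.8179
    cross y-line → (2,9), t=1.8531 (wall)
  → r_1 = 1.8531
beam 2: φ=-45°, α=120°
  d=(-0.5000,0.8660)  start (2,7)  tX=0.8600 tY=0.9122  stride 1/|dx|=2.0000 1/|dy|=1.1547
    cross x-line → (1,7), t=0.8600
    cross y-line → (1,8), t=0.9122
    cross y-line → (1,9), t=2.0669 (wall)
  → r_2 = 2.0669
beam 3: φ=0°, α=165°
  d=(-0.9659,0.2588)  start (2,7)  tX=0.4452 tY=3.0523  stride 1/|dx|=1.0353 1/|dy|=3.8637
    cross x-line → (1,7), t=0.4452
    cross x-line → (0,7), t=1.4804 (wall)
  → r_3 = 1.4804
beam 4: φ=45°, α=210°
  d=(-0.8660,-0.5000)  start (2,7)  tX=0.4965 tY=0.4200  stride 1/|dx|=1.1547 1/|dy|=2.0000
    cross y-line → (2,6), t=0.4200
    cross x-line → (1,6), t=0.4965
    cross x-line → (0,6), t=1.6512 (wall)
  → r_4 = 1.6512
beam 5: φ=90°, α=255°
  d=(-0.2588,-0.9659)  start (2,7)  tX=1.6614 tY=0.2174  stride 1/|dx|=3.8637 1/|dy|=1.0353
    cross y-line → (2,6), t=0.2174
    cross y-line → (2,5), t=1.2527
    cross x-line → (1,5), t=1.6614
    cross y-line → (1,4), t=2.2880
    cross y-line → (1,3), t=3.3232
    cross y-line → (1,2), t=4.3585
    cross y-line → (1,1), t=5.3938
    cross x-line → (0,1), t=5.5251 (wall)
  → r_5 = 5.5251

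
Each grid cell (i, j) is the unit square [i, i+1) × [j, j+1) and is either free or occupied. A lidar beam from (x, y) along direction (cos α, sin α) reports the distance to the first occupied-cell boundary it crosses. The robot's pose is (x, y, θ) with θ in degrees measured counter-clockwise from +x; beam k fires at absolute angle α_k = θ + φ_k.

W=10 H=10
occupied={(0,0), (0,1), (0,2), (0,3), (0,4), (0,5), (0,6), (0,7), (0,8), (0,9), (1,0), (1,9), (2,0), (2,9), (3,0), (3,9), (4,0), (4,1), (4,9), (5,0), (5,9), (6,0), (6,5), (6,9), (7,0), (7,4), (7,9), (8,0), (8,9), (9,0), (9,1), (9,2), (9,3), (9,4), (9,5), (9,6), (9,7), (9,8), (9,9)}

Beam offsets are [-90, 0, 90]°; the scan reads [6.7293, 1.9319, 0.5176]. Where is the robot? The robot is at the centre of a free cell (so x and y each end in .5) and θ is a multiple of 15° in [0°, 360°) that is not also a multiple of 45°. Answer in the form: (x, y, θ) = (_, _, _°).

Candidates: 61 free-cell centres × 16 headings = 976 poses. Raycast each; keep the one whose scan matches to 4 dp.
  (8.5, 2.5, 345°): beam 1 = 1.5529 ≠ 6.7293 ✗
  (3.5, 4.5, 210°): beam 1 = 5.0000 ≠ 6.7293 ✗
  (6.5, 3.5, 60°): beam 1 = 2.8868 ≠ 6.7293 ✗
  (6.5, 2.5, 150°): beam 1 = 1.7321 ≠ 6.7293 ✗
  …
  (2.5, 8.5, 15°): r_1=6.7293, r_2=1.9319, r_3=0.5176 — all match ✓
Unique over the lattice → pose = (2.5, 8.5, 15°).

(x, y, θ) = (2.5, 8.5, 15°)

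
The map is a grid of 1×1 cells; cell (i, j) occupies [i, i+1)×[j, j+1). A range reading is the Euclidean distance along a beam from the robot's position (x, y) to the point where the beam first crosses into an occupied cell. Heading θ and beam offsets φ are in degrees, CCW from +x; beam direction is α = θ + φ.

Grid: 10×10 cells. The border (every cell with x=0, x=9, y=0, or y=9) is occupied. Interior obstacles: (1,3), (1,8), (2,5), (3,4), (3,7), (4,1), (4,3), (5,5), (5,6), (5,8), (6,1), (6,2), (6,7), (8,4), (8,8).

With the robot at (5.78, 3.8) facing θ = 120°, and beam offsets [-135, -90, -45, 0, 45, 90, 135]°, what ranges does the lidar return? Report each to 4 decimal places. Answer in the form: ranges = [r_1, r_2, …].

beam 1: φ=-135°, α=345°
  d=(0.9659,-0.2588)  start (5,3)  tX=0.2278 tY=3.0910  stride 1/|dx|=1.0353 1/|dy|=3.8637
    cross x-line → (6,3), t=0.2278
    cross x-line → (7,3), t=1.2630
    cross x-line → (8,3), t=2.2983
    cross y-line → (8,2), t=3.0910
    cross x-line → (9,2), t=3.3336 (wall)
  → r_1 = 3.3336
beam 2: φ=-90°, α=30°
  d=(0.8660,0.5000)  start (5,3)  tX=0.2540 tY=0.4000  stride 1/|dx|=1.1547 1/|dy|=2.0000
    cross x-line → (6,3), t=0.2540
    cross y-line → (6,4), t=0.4000
    cross x-line → (7,4), t=1.4087
    cross y-line → (7,5), t=2.4000
    cross x-line → (8,5), t=2.5634
    cross x-line → (9,5), t=3.7181 (wall)
  → r_2 = 3.7181
beam 3: φ=-45°, α=75°
  d=(0.2588,0.9659)  start (5,3)  tX=0.8500 tY=0.2071  stride 1/|dx|=3.8637 1/|dy|=1.0353
    cross y-line → (5,4), t=0.2071
    cross x-line → (6,4), t=0.8500
    cross y-line → (6,5), t=1.2423
    cross y-line → (6,6), t=2.2776
    cross y-line → (6,7), t=3.3129 (wall)
  → r_3 = 3.3129
beam 4: φ=0°, α=120°
  d=(-0.5000,0.8660)  start (5,3)  tX=1.5600 tY=0.2309  stride 1/|dx|=2.0000 1/|dy|=1.1547
    cross y-line → (5,4), t=0.2309
    cross y-line → (5,5), t=1.3856 (wall)
  → r_4 = 1.3856
beam 5: φ=45°, α=165°
  d=(-0.9659,0.2588)  start (5,3)  tX=0.8075 tY=0.7727  stride 1/|dx|=1.0353 1/|dy|=3.8637
    cross y-line → (5,4), t=0.7727
    cross x-line → (4,4), t=0.8075
    cross x-line → (3,4), t=1.8428 (wall)
  → r_5 = 1.8428
beam 6: φ=90°, α=210°
  d=(-0.8660,-0.5000)  start (5,3)  tX=0.9007 tY=1.6000  stride 1/|dx|=1.1547 1/|dy|=2.0000
    cross x-line → (4,3), t=0.9007 (wall)
  → r_6 = 0.9007
beam 7: φ=135°, α=255°
  d=(-0.2588,-0.9659)  start (5,3)  tX=3.0137 tY=0.8282  stride 1/|dx|=3.8637 1/|dy|=1.0353
    cross y-line → (5,2), t=0.8282
    cross y-line → (5,1), t=1.8635
    cross y-line → (5,0), t=2.8988 (wall)
  → r_7 = 2.8988

ranges = [3.3336, 3.7181, 3.3129, 1.3856, 1.8428, 0.9007, 2.8988]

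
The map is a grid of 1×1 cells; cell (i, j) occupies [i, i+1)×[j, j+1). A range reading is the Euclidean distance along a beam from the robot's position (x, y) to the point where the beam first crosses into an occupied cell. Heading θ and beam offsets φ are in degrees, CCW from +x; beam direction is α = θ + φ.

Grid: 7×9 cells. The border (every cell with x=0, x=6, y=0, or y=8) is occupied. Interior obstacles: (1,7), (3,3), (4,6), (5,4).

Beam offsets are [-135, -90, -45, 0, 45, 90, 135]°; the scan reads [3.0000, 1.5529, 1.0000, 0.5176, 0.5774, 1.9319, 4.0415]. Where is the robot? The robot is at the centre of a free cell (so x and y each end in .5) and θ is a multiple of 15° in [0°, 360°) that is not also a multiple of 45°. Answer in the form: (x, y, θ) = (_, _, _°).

(x, y, θ) = (2.5, 1.5, 255°)

Candidates: 31 free-cell centres × 16 headings = 496 poses. Raycast each; keep the one whose scan matches to 4 dp.
  (5.5, 3.5, 30°): beam 1 = 2.5882 ≠ 3.0000 ✗
  (4.5, 3.5, 195°): beam 1 = 1.0000 ≠ 3.0000 ✗
  (3.5, 5.5, 300°): beam 1 = 2.5882 ≠ 3.0000 ✗
  (2.5, 2.5, 165°): beam 1 = 1.0000 ≠ 3.0000 ✗
  …
  (2.5, 1.5, 255°): r_1=3.0000, r_2=1.5529, r_3=1.0000, r_4=0.5176, r_5=0.5774, r_6=1.9319, r_7=4.0415 — all match ✓
Only this pose fits every beam.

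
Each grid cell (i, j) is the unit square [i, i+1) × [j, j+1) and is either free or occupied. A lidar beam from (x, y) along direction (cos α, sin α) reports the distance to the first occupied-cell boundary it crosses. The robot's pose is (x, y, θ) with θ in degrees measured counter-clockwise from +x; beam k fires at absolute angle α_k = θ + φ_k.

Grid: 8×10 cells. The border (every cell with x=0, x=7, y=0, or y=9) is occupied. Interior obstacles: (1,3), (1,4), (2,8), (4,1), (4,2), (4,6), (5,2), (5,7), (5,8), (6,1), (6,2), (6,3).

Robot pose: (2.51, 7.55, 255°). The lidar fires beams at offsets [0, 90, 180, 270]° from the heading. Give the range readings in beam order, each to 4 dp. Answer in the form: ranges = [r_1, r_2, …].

ranges = [2.6400, 2.1250, 0.4659, 1.5633]

beam 1: φ=0°, α=255°
  dir = (cos 255°, sin 255°) = (-0.2588, -0.9659); from cell (2,7)
  next x-line at t=1.9705, next y-line at t=0.5694; Δt_x=3.8637, Δt_y=1.0353
    y: enter (2,6) at t=0.5694
    y: enter (2,5) at t=1.6047
    x: enter (1,5) at t=1.9705
    y: enter (1,4) at t=2.6400 ← occupied
  → r_1 = 2.6400
beam 2: φ=90°, α=345°
  dir = (cos 345°, sin 345°) = (0.9659, -0.2588); from cell (2,7)
  next x-line at t=0.5073, next y-line at t=2.1250; Δt_x=1.0353, Δt_y=3.8637
    x: enter (3,7) at t=0.5073
    x: enter (4,7) at t=1.5426
    y: enter (4,6) at t=2.1250 ← occupied
  → r_2 = 2.1250
beam 3: φ=180°, α=75°
  dir = (cos 75°, sin 75°) = (0.2588, 0.9659); from cell (2,7)
  next x-line at t=1.8932, next y-line at t=0.4659; Δt_x=3.8637, Δt_y=1.0353
    y: enter (2,8) at t=0.4659 ← occupied
  → r_3 = 0.4659
beam 4: φ=270°, α=165°
  dir = (cos 165°, sin 165°) = (-0.9659, 0.2588); from cell (2,7)
  next x-line at t=0.5280, next y-line at t=1.7387; Δt_x=1.0353, Δt_y=3.8637
    x: enter (1,7) at t=0.5280
    x: enter (0,7) at t=1.5633 ← occupied
  → r_4 = 1.5633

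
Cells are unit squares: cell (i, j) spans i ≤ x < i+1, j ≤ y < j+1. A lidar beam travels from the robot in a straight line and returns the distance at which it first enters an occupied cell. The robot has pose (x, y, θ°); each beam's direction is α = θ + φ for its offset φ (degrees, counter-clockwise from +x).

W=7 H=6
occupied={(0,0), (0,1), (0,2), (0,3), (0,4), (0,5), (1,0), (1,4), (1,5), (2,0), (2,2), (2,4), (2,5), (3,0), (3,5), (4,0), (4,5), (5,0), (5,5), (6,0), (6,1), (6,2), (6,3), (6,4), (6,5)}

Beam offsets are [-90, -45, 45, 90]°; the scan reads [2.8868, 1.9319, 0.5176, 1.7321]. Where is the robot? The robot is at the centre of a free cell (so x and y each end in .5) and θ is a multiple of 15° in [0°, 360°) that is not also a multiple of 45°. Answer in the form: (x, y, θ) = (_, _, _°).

(x, y, θ) = (3.5, 2.5, 150°)

Enumerate (i+0.5, j+0.5, θ) over the 17 free cells and 16 admissible headings. For each, cast all 4 beams and compare to the given ranges.
  (5.5, 4.5, 240°): beam 1 = 1.0000 ≠ 2.8868 ✗
  (5.5, 4.5, 150°): beam 1 = 0.5774 ≠ 2.8868 ✗
  (1.5, 1.5, 195°): beam 1 = 1.9319 ≠ 2.8868 ✗
  (5.5, 1.5, 30°): beam 1 = 0.5774 ≠ 2.8868 ✗
  (3.5, 3.5, 330°): beam 1 = 1.0000 ≠ 2.8868 ✗
  …
  (3.5, 2.5, 150°): r_1=2.8868, r_2=1.9319, r_3=0.5176, r_4=1.7321 — all match ✓
Unique over the lattice → pose = (3.5, 2.5, 150°).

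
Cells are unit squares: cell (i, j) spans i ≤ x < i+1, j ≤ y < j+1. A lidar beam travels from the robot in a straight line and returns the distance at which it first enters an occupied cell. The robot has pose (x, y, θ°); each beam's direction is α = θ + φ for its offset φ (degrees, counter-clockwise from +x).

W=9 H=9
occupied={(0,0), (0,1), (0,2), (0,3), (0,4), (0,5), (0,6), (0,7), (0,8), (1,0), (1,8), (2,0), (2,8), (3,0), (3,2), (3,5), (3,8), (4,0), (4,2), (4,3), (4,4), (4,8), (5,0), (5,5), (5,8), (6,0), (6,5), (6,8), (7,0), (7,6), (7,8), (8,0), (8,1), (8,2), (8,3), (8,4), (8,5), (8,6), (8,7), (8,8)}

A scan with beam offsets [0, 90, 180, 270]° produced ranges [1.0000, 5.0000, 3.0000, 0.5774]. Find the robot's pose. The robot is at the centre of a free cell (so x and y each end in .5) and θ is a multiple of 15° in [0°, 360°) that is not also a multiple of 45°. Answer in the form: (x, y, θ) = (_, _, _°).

Candidates: 41 free-cell centres × 16 headings = 656 poses. Raycast each; keep the one whose scan matches to 4 dp.
  (6.5, 2.5, 105°): beam 1 = 2.5882 ≠ 1.0000 ✗
  (4.5, 6.5, 165°): beam 1 = 3.6235 ≠ 1.0000 ✗
  (2.5, 4.5, 165°): beam 1 = 1.5529 ≠ 1.0000 ✗
  (7.5, 4.5, 75°): beam 1 = 1.5529 ≠ 1.0000 ✗
  …
  (3.5, 7.5, 150°): r_1=1.0000, r_2=5.0000, r_3=3.0000, r_4=0.5774 — all match ✓
No second candidate reproduces the full scan.

(x, y, θ) = (3.5, 7.5, 150°)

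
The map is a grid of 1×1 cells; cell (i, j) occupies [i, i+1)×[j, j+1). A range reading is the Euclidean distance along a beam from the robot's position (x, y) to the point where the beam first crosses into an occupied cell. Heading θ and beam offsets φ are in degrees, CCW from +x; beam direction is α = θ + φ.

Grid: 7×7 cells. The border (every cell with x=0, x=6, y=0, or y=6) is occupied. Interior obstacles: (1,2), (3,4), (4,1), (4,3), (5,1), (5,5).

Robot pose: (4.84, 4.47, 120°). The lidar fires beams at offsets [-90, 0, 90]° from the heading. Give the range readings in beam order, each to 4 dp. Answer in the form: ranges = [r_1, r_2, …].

beam 1: φ=-90°, α=30°
  direction (0.8660, 0.5000); cell (4,4); t to first gridline: x 0.1848, y 1.0600 (then +1.1547 / +2.0000)
    (5,4) via x @ 0.1848
    (5,5) via y @ 1.0600  # hit
  → r_1 = 1.0600
beam 2: φ=0°, α=120°
  direction (-0.5000, 0.8660); cell (4,4); t to first gridline: x 1.6800, y 0.6120 (then +2.0000 / +1.1547)
    (4,5) via y @ 0.6120
    (3,5) via x @ 1.6800
    (3,6) via y @ 1.7667  # hit
  → r_2 = 1.7667
beam 3: φ=90°, α=210°
  direction (-0.8660, -0.5000); cell (4,4); t to first gridline: x 0.9699, y 0.9400 (then +1.1547 / +2.0000)
    (4,3) via y @ 0.9400  # hit
  → r_3 = 0.9400

ranges = [1.0600, 1.7667, 0.9400]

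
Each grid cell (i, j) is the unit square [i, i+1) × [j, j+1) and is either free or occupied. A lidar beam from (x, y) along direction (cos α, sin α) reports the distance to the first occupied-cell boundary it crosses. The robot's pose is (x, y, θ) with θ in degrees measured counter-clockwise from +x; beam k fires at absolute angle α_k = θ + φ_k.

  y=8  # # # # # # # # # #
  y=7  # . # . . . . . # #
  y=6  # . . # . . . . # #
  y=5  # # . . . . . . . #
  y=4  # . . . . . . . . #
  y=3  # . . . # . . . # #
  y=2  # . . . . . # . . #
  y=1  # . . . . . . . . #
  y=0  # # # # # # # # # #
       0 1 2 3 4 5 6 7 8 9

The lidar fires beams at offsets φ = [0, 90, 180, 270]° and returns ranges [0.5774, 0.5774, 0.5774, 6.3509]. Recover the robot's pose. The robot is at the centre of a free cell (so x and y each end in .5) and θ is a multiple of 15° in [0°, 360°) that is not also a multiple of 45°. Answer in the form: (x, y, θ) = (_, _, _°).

(x, y, θ) = (3.5, 7.5, 60°)

Enumerate (i+0.5, j+0.5, θ) over the 48 free cells and 16 admissible headings. For each, cast all 4 beams and compare to the given ranges.
  (1.5, 1.5, 195°): beam 1 = 0.5176 ≠ 0.5774 ✗
  (1.5, 3.5, 165°): beam 1 = 0.5176 ≠ 0.5774 ✗
  (3.5, 3.5, 30°): beam 2 = 5.0000 ≠ 0.5774 ✗
  (4.5, 2.5, 105°): beam 1 = 0.5176 ≠ 0.5774 ✗
  …
  (3.5, 7.5, 60°): r_1=0.5774, r_2=0.5774, r_3=0.5774, r_4=6.3509 — all match ✓
Only this pose fits every beam.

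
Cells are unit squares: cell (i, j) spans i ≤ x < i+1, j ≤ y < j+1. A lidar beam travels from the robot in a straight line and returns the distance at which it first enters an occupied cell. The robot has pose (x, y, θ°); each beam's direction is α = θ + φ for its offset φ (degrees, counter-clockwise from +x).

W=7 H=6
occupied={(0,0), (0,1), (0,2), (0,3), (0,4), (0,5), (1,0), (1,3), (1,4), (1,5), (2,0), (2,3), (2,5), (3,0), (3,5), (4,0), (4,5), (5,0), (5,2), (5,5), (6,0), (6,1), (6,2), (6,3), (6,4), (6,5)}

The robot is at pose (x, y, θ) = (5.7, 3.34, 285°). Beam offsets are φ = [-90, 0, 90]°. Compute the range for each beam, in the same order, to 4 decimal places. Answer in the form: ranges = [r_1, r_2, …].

ranges = [4.8658, 0.3520, 0.3106]

beam 1: φ=-90°, α=195°
  cosα=-0.9659 sinα=-0.2588 | (5,3) | tMaxX 0.7247 tMaxY 1.3137 | tΔX 1.0353 tΔY 3.8637
    t=0.7247 [x] (4,3)
    t=1.3137 [y] (4,2)
    t=1.7600 [x] (3,2)
    t=2.7952 [x] (2,2)
    t=3.8305 [x] (1,2)
    t=4.8658 [x] (0,2) — stop
  → r_1 = 4.8658
beam 2: φ=0°, α=285°
  cosα=0.2588 sinα=-0.9659 | (5,3) | tMaxX 1.1591 tMaxY 0.3520 | tΔX 3.8637 tΔY 1.0353
    t=0.3520 [y] (5,2) — stop
  → r_2 = 0.3520
beam 3: φ=90°, α=15°
  cosα=0.9659 sinα=0.2588 | (5,3) | tMaxX 0.3106 tMaxY 2.5500 | tΔX 1.0353 tΔY 3.8637
    t=0.3106 [x] (6,3) — stop
  → r_3 = 0.3106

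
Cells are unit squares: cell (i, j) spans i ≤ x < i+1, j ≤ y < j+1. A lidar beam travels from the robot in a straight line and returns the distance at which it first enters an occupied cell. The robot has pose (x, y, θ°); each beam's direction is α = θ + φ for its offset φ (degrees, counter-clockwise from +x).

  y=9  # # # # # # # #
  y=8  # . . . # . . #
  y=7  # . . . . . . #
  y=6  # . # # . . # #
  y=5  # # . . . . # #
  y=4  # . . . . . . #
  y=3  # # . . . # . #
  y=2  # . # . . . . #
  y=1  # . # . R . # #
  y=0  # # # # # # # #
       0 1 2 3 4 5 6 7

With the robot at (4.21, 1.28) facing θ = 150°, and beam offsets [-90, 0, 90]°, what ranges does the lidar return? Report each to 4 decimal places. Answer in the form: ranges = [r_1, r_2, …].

beam 1: φ=-90°, α=60°
  d=(0.5000,0.8660)  start (4,1)  tX=1.5800 tY=0.8314  stride 1/|dx|=2.0000 1/|dy|=1.1547
    cross y-line → (4,2), t=0.8314
    cross x-line → (5,2), t=1.5800
    cross y-line → (5,3), t=1.9861 (wall)
  → r_1 = 1.9861
beam 2: φ=0°, α=150°
  d=(-0.8660,0.5000)  start (4,1)  tX=0.2425 tY=1.4400  stride 1/|dx|=1.1547 1/|dy|=2.0000
    cross x-line → (3,1), t=0.2425
    cross x-line → (2,1), t=1.3972 (wall)
  → r_2 = 1.3972
beam 3: φ=90°, α=240°
  d=(-0.5000,-0.8660)  start (4,1)  tX=0.4200 tY=0.3233  stride 1/|dx|=2.0000 1/|dy|=1.1547
    cross y-line → (4,0), t=0.3233 (wall)
  → r_3 = 0.3233

ranges = [1.9861, 1.3972, 0.3233]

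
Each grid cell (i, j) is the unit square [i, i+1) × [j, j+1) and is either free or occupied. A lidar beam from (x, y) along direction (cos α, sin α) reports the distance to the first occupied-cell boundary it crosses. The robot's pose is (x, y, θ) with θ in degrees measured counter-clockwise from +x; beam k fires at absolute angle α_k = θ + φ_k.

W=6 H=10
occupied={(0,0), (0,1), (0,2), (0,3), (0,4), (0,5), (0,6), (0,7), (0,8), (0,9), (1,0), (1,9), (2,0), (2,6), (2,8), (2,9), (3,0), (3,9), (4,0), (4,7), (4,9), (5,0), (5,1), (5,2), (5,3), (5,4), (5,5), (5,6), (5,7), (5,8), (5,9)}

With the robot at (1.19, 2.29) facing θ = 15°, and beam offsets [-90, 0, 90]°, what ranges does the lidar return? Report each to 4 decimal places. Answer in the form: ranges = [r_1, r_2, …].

ranges = [1.3355, 3.9444, 0.7341]

beam 1: φ=-90°, α=285°
  direction (0.2588, -0.9659); cell (1,2); t to first gridline: x 3.1296, y 0.3002 (then +3.8637 / +1.0353)
    (1,1) via y @ 0.3002
    (1,0) via y @ 1.3355  # hit
  → r_1 = 1.3355
beam 2: φ=0°, α=15°
  direction (0.9659, 0.2588); cell (1,2); t to first gridline: x 0.8386, y 2.7432 (then +1.0353 / +3.8637)
    (2,2) via x @ 0.8386
    (3,2) via x @ 1.8738
    (3,3) via y @ 2.7432
    (4,3) via x @ 2.9091
    (5,3) via x @ 3.9444  # hit
  → r_2 = 3.9444
beam 3: φ=90°, α=105°
  direction (-0.2588, 0.9659); cell (1,2); t to first gridline: x 0.7341, y 0.7350 (then +3.8637 / +1.0353)
    (0,2) via x @ 0.7341  # hit
  → r_3 = 0.7341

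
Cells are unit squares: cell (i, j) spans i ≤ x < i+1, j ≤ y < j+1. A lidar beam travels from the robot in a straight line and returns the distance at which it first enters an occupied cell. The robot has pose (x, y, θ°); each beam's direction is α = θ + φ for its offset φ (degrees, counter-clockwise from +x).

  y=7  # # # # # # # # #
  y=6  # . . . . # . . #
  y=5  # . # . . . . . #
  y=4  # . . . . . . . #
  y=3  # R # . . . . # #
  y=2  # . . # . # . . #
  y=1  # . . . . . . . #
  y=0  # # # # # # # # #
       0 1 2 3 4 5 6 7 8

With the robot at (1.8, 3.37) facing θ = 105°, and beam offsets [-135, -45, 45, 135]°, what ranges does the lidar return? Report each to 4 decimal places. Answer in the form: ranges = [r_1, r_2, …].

ranges = [0.2309, 0.4000, 0.9238, 1.6000]

beam 1: φ=-135°, α=330°
  d=(0.8660,-0.5000)  start (1,3)  tX=0.2309 tY=0.7400  stride 1/|dx|=1.1547 1/|dy|=2.0000
    cross x-line → (2,3), t=0.2309 (wall)
  → r_1 = 0.2309
beam 2: φ=-45°, α=60°
  d=(0.5000,0.8660)  start (1,3)  tX=0.4000 tY=0.7275  stride 1/|dx|=2.0000 1/|dy|=1.1547
    cross x-line → (2,3), t=0.4000 (wall)
  → r_2 = 0.4000
beam 3: φ=45°, α=150°
  d=(-0.8660,0.5000)  start (1,3)  tX=0.9238 tY=1.2600  stride 1/|dx|=1.1547 1/|dy|=2.0000
    cross x-line → (0,3), t=0.9238 (wall)
  → r_3 = 0.9238
beam 4: φ=135°, α=240°
  d=(-0.5000,-0.8660)  start (1,3)  tX=1.6000 tY=0.4272  stride 1/|dx|=2.0000 1/|dy|=1.1547
    cross y-line → (1,2), t=0.4272
    cross y-line → (1,1), t=1.5819
    cross x-line → (0,1), t=1.6000 (wall)
  → r_4 = 1.6000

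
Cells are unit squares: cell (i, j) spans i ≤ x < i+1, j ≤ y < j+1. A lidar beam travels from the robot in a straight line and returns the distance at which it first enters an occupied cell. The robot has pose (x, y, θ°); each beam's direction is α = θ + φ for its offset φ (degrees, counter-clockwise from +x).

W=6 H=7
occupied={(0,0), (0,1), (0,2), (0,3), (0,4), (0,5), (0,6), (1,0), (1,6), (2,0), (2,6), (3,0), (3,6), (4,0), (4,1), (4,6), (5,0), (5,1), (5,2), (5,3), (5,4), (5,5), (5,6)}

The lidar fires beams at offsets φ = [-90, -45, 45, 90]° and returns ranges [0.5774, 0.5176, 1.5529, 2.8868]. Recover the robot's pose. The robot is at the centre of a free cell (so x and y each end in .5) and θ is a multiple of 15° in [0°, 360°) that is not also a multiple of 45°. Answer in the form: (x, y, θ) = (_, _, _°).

(x, y, θ) = (1.5, 2.5, 240°)

Enumerate (i+0.5, j+0.5, θ) over the 19 free cells and 16 admissible headings. For each, cast all 4 beams and compare to the given ranges.
  (1.5, 5.5, 255°): beam 1 = 0.5176 ≠ 0.5774 ✗
  (3.5, 4.5, 300°): beam 1 = 2.8868 ≠ 0.5774 ✗
  (1.5, 5.5, 75°): beam 1 = 3.6235 ≠ 0.5774 ✗
  …
  (1.5, 2.5, 240°): r_1=0.5774, r_2=0.5176, r_3=1.5529, r_4=2.8868 — all match ✓
No second candidate reproduces the full scan.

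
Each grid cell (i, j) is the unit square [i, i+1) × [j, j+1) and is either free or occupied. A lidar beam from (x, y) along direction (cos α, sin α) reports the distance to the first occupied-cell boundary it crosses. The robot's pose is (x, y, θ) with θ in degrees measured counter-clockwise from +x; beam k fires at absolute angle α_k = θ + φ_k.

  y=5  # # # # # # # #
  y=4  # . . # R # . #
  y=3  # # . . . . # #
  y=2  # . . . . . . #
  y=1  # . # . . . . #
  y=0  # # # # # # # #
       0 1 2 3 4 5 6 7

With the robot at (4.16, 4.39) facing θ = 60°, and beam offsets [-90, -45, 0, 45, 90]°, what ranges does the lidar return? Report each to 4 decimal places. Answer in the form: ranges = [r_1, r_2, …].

ranges = [2.1246, 0.8696, 0.7044, 0.6182, 0.1848]

beam 1: φ=-90°, α=330°
  direction (0.8660, -0.5000); cell (4,4); t to first gridline: x 0.9699, y 0.7800 (then +1.1547 / +2.0000)
    (4,3) via y @ 0.7800
    (5,3) via x @ 0.9699
    (6,3) via x @ 2.1246  # hit
  → r_1 = 2.1246
beam 2: φ=-45°, α=15°
  direction (0.9659, 0.2588); cell (4,4); t to first gridline: x 0.8696, y 2.3569 (then +1.0353 / +3.8637)
    (5,4) via x @ 0.8696  # hit
  → r_2 = 0.8696
beam 3: φ=0°, α=60°
  direction (0.5000, 0.8660); cell (4,4); t to first gridline: x 1.6800, y 0.7044 (then +2.0000 / +1.1547)
    (4,5) via y @ 0.7044  # hit
  → r_3 = 0.7044
beam 4: φ=45°, α=105°
  direction (-0.2588, 0.9659); cell (4,4); t to first gridline: x 0.6182, y 0.6315 (then +3.8637 / +1.0353)
    (3,4) via x @ 0.6182  # hit
  → r_4 = 0.6182
beam 5: φ=90°, α=150°
  direction (-0.8660, 0.5000); cell (4,4); t to first gridline: x 0.1848, y 1.2200 (then +1.1547 / +2.0000)
    (3,4) via x @ 0.1848  # hit
  → r_5 = 0.1848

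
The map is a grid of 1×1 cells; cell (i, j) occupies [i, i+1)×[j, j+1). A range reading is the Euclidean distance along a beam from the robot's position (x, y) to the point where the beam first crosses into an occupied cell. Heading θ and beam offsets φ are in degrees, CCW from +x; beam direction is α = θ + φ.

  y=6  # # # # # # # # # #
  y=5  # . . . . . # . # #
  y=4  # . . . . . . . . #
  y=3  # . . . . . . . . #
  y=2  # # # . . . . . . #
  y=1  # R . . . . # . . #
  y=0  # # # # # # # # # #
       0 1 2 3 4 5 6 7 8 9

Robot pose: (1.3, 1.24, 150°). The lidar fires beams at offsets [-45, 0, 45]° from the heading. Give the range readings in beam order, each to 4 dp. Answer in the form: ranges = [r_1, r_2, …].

beam 1: φ=-45°, α=105°
  dir = (cos 105°, sin 105°) = (-0.2588, 0.9659); from cell (1,1)
  next x-line at t=1.1591, next y-line at t=0.7868; Δt_x=3.8637, Δt_y=1.0353
    y: enter (1,2) at t=0.7868 ← occupied
  → r_1 = 0.7868
beam 2: φ=0°, α=150°
  dir = (cos 150°, sin 150°) = (-0.8660, 0.5000); from cell (1,1)
  next x-line at t=0.3464, next y-line at t=1.5200; Δt_x=1.1547, Δt_y=2.0000
    x: enter (0,1) at t=0.3464 ← occupied
  → r_2 = 0.3464
beam 3: φ=45°, α=195°
  dir = (cos 195°, sin 195°) = (-0.9659, -0.2588); from cell (1,1)
  next x-line at t=0.3106, next y-line at t=0.9273; Δt_x=1.0353, Δt_y=3.8637
    x: enter (0,1) at t=0.3106 ← occupied
  → r_3 = 0.3106

ranges = [0.7868, 0.3464, 0.3106]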